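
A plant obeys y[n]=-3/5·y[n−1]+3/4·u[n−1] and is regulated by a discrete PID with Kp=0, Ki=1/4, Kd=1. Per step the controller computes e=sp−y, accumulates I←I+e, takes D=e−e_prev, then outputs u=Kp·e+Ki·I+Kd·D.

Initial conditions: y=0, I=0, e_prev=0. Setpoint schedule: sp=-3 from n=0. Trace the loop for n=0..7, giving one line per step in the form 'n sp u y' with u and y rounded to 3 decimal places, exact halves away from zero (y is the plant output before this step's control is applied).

0 -3 -3.750 0.000
1 -3 2.016 -2.813
2 -3 -8.358 3.199
3 -3 10.338 -8.188
4 -3 -25.821 12.666
5 -3 40.657 -26.966
6 -3 -85.031 46.672
7 -3 149.250 -91.777

(exact arithmetic carried between steps; '≈' marks a value shown rounded to 6 d.p. or computed from one; I and e_prev carry over from the previous line; the table rounds u and y to 3 d.p., halves away from zero)
n=0: y=0, sp=-3, e=sp−y=-3; I=-3, D=e−e_prev=-3; u=0·(-3)+1/4·(-3)+1·(-3)=-3.75; next y=-3/5·0+3/4·(-3.75)=-2.8125
n=1: y=-2.8125, sp=-3, e=sp−y=-0.1875; I=-3.1875, D=e−e_prev=2.8125; u=0·(-0.1875)+1/4·(-3.1875)+1·2.8125=2.015625; next y=-3/5·(-2.8125)+3/4·2.015625≈3.199219
n=2: y≈3.199219, sp=-3, e=sp−y≈-6.199219; I≈-9.386719, D=e−e_prev≈-6.011719; u=0·(-6.199219)+1/4·(-9.386719)+1·(-6.011719)≈-8.358398; next y=-3/5·3.199219+3/4·(-8.358398)≈-8.188330
n=3: y≈-8.188330, sp=-3, e=sp−y≈5.188330; I≈-4.198389, D=e−e_prev≈11.387549; u=0·5.188330+1/4·(-4.198389)+1·11.387549≈10.337952; next y=-3/5·(-8.188330)+3/4·10.337952≈12.666462
n=4: y≈12.666462, sp=-3, e=sp−y≈-15.666462; I≈-19.864850, D=e−e_prev≈-20.854792; u=0·(-15.666462)+1/4·(-19.864850)+1·(-20.854792)≈-25.821004; next y=-3/5·12.666462+3/4·(-25.821004)≈-26.965630
n=5: y≈-26.965630, sp=-3, e=sp−y≈23.965630; I≈4.100780, D=e−e_prev≈39.632092; u=0·23.965630+1/4·4.100780+1·39.632092≈40.657287; next y=-3/5·(-26.965630)+3/4·40.657287≈46.672344
n=6: y≈46.672344, sp=-3, e=sp−y≈-49.672344; I≈-45.571564, D=e−e_prev≈-73.637974; u=0·(-49.672344)+1/4·(-45.571564)+1·(-73.637974)≈-85.030865; next y=-3/5·46.672344+3/4·(-85.030865)≈-91.776555
n=7: y≈-91.776555, sp=-3, e=sp−y≈88.776555; I≈43.204991, D=e−e_prev≈138.448899; u=0·88.776555+1/4·43.204991+1·138.448899≈149.250147; next y=-3/5·(-91.776555)+3/4·149.250147≈167.003543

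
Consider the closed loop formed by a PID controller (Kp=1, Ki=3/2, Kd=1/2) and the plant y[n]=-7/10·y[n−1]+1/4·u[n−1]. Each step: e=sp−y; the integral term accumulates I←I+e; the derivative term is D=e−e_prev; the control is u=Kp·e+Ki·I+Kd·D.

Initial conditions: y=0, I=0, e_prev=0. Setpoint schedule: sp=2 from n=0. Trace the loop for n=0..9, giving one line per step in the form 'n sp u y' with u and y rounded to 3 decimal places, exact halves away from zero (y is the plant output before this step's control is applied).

0 2 6.000 0.000
1 2 3.500 1.500
2 2 10.025 -0.175
3 2 4.039 2.629
4 2 14.875 -0.830
5 2 2.000 4.300
6 2 21.545 -2.510
7 2 -4.055 7.143
8 2 32.529 -6.014
9 2 -17.098 12.342

(exact arithmetic carried between steps; '≈' marks a value shown rounded to 6 d.p. or computed from one; I and e_prev carry over from the previous line; the table rounds u and y to 3 d.p., halves away from zero)
n=0: y=0, sp=2, e=sp−y=2; I=2, D=e−e_prev=2; u=1·2+3/2·2+1/2·2=6; next y=-7/10·0+1/4·6=1.5
n=1: y=1.5, sp=2, e=sp−y=0.5; I=2.5, D=e−e_prev=-1.5; u=1·0.5+3/2·2.5+1/2·(-1.5)=3.5; next y=-7/10·1.5+1/4·3.5=-0.175
n=2: y=-0.175, sp=2, e=sp−y=2.175; I=4.675, D=e−e_prev=1.675; u=1·2.175+3/2·4.675+1/2·1.675=10.025; next y=-7/10·(-0.175)+1/4·10.025=2.62875
n=3: y=2.62875, sp=2, e=sp−y=-0.62875; I=4.04625, D=e−e_prev=-2.80375; u=1·(-0.62875)+3/2·4.04625+1/2·(-2.80375)=4.03875; next y=-7/10·2.62875+1/4·4.03875≈-0.830438
n=4: y≈-0.830438, sp=2, e=sp−y≈2.830438; I≈6.876688, D=e−e_prev≈3.459188; u=1·2.830438+3/2·6.876688+1/2·3.459188≈14.875063; next y=-7/10·(-0.830438)+1/4·14.875063≈4.300072
n=5: y≈4.300072, sp=2, e=sp−y≈-2.300072; I≈4.576616, D=e−e_prev≈-5.130509; u=1·(-2.300072)+3/2·4.576616+1/2·(-5.130509)≈1.999597; next y=-7/10·4.300072+1/4·1.999597≈-2.510151
n=6: y≈-2.510151, sp=2, e=sp−y≈4.510151; I≈9.086767, D=e−e_prev≈6.810223; u=1·4.510151+3/2·9.086767+1/2·6.810223≈21.545413; next y=-7/10·(-2.510151)+1/4·21.545413≈7.143459
n=7: y≈7.143459, sp=2, e=sp−y≈-5.143459; I≈3.943308, D=e−e_prev≈-9.653610; u=1·(-5.143459)+3/2·3.943308+1/2·(-9.653610)≈-4.055302; next y=-7/10·7.143459+1/4·(-4.055302)≈-6.014247
n=8: y≈-6.014247, sp=2, e=sp−y≈8.014247; I≈11.957555, D=e−e_prev≈13.157706; u=1·8.014247+3/2·11.957555+1/2·13.157706≈32.529432; next y=-7/10·(-6.014247)+1/4·32.529432≈12.342331
n=9: y≈12.342331, sp=2, e=sp−y≈-10.342331; I≈1.615224, D=e−e_prev≈-18.356577; u=1·(-10.342331)+3/2·1.615224+1/2·(-18.356577)≈-17.097784; next y=-7/10·12.342331+1/4·(-17.097784)≈-12.914077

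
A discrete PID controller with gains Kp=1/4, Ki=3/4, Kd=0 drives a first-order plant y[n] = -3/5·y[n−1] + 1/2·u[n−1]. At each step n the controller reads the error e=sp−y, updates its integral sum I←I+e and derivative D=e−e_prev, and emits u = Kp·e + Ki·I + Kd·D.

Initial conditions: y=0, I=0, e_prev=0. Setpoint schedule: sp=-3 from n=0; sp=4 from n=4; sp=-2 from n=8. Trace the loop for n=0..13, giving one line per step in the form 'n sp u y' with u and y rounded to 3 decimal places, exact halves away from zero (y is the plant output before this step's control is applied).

(exact arithmetic carried between steps; '≈' marks a value shown rounded to 6 d.p. or computed from one; I and e_prev carry over from the previous line; the table rounds u and y to 3 d.p., halves away from zero)
n=0: y=0, sp=-3, e=sp−y=-3; I=-3, D=e−e_prev=-3; u=1/4·(-3)+3/4·(-3)+0·(-3)=-3; next y=-3/5·0+1/2·(-3)=-1.5
n=1: y=-1.5, sp=-3, e=sp−y=-1.5; I=-4.5, D=e−e_prev=1.5; u=1/4·(-1.5)+3/4·(-4.5)+0·1.5=-3.75; next y=-3/5·(-1.5)+1/2·(-3.75)=-0.975
n=2: y=-0.975, sp=-3, e=sp−y=-2.025; I=-6.525, D=e−e_prev=-0.525; u=1/4·(-2.025)+3/4·(-6.525)+0·(-0.525)=-5.4; next y=-3/5·(-0.975)+1/2·(-5.4)=-2.115
n=3: y=-2.115, sp=-3, e=sp−y=-0.885; I=-7.41, D=e−e_prev=1.14; u=1/4·(-0.885)+3/4·(-7.41)+0·1.14=-5.77875; next y=-3/5·(-2.115)+1/2·(-5.77875)=-1.620375
n=4: y=-1.620375, sp=4, e=sp−y=5.620375; I=-1.789625, D=e−e_prev=6.505375; u=1/4·5.620375+3/4·(-1.789625)+0·6.505375=0.062875; next y=-3/5·(-1.620375)+1/2·0.062875≈1.003663
n=5: y≈1.003663, sp=4, e=sp−y≈2.996338; I≈1.206713, D=e−e_prev≈-2.624038; u=1/4·2.996338+3/4·1.206713+0·(-2.624038)≈1.654119; next y=-3/5·1.003663+1/2·1.654119≈0.224862
n=6: y≈0.224862, sp=4, e=sp−y≈3.775138; I≈4.981851, D=e−e_prev≈0.778801; u=1/4·3.775138+3/4·4.981851+0·0.778801≈4.680173; next y=-3/5·0.224862+1/2·4.680173≈2.205169
n=7: y≈2.205169, sp=4, e=sp−y≈1.794831; I≈6.776682, D=e−e_prev≈-1.980307; u=1/4·1.794831+3/4·6.776682+0·(-1.980307)≈5.531219; next y=-3/5·2.205169+1/2·5.531219≈1.442508
n=8: y≈1.442508, sp=-2, e=sp−y≈-3.442508; I≈3.334174, D=e−e_prev≈-5.237339; u=1/4·(-3.442508)+3/4·3.334174+0·(-5.237339)≈1.640003; next y=-3/5·1.442508+1/2·1.640003≈-0.045503
n=9: y≈-0.045503, sp=-2, e=sp−y≈-1.954497; I≈1.379677, D=e−e_prev≈1.488011; u=1/4·(-1.954497)+3/4·1.379677+0·1.488011≈0.546133; next y=-3/5·(-0.045503)+1/2·0.546133≈0.300369
n=10: y≈0.300369, sp=-2, e=sp−y≈-2.300369; I≈-0.920692, D=e−e_prev≈-0.345872; u=1/4·(-2.300369)+3/4·(-0.920692)+0·(-0.345872)≈-1.265611; next y=-3/5·0.300369+1/2·(-1.265611)≈-0.813027
n=11: y≈-0.813027, sp=-2, e=sp−y≈-1.186973; I≈-2.107665, D=e−e_prev≈1.113395; u=1/4·(-1.186973)+3/4·(-2.107665)+0·1.113395≈-1.877492; next y=-3/5·(-0.813027)+1/2·(-1.877492)≈-0.450930
n=12: y≈-0.450930, sp=-2, e=sp−y≈-1.549070; I≈-3.656735, D=e−e_prev≈-0.362097; u=1/4·(-1.549070)+3/4·(-3.656735)+0·(-0.362097)≈-3.129819; next y=-3/5·(-0.450930)+1/2·(-3.129819)≈-1.294351
n=13: y≈-1.294351, sp=-2, e=sp−y≈-0.705649; I≈-4.362384, D=e−e_prev≈0.843421; u=1/4·(-0.705649)+3/4·(-4.362384)+0·0.843421≈-3.448200; next y=-3/5·(-1.294351)+1/2·(-3.448200)≈-0.947489

0 -3 -3.000 0.000
1 -3 -3.750 -1.500
2 -3 -5.400 -0.975
3 -3 -5.779 -2.115
4 4 0.063 -1.620
5 4 1.654 1.004
6 4 4.680 0.225
7 4 5.531 2.205
8 -2 1.640 1.443
9 -2 0.546 -0.046
10 -2 -1.266 0.300
11 -2 -1.877 -0.813
12 -2 -3.130 -0.451
13 -2 -3.448 -1.294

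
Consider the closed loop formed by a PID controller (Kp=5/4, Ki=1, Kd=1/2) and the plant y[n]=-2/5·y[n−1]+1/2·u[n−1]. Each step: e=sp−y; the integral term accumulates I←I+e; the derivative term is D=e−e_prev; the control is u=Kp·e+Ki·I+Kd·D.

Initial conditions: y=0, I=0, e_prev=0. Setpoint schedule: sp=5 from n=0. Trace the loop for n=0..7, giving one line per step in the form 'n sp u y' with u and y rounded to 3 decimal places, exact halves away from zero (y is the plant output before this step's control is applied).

0 5 13.750 0.000
1 5 -2.656 6.875
2 5 29.027 -4.078
3 5 -22.984 16.145
4 5 69.744 -17.950
5 5 -89.360 42.052
6 5 188.359 -61.501
7 5 -292.687 118.780

(exact arithmetic carried between steps; '≈' marks a value shown rounded to 6 d.p. or computed from one; I and e_prev carry over from the previous line; the table rounds u and y to 3 d.p., halves away from zero)
n=0: y=0, sp=5, e=sp−y=5; I=5, D=e−e_prev=5; u=5/4·5+1·5+1/2·5=13.75; next y=-2/5·0+1/2·13.75=6.875
n=1: y=6.875, sp=5, e=sp−y=-1.875; I=3.125, D=e−e_prev=-6.875; u=5/4·(-1.875)+1·3.125+1/2·(-6.875)=-2.65625; next y=-2/5·6.875+1/2·(-2.65625)=-4.078125
n=2: y=-4.078125, sp=5, e=sp−y=9.078125; I=12.203125, D=e−e_prev=10.953125; u=5/4·9.078125+1·12.203125+1/2·10.953125≈29.027344; next y=-2/5·(-4.078125)+1/2·29.027344≈16.144922
n=3: y≈16.144922, sp=5, e=sp−y≈-11.144922; I≈1.058203, D=e−e_prev≈-20.223047; u=5/4·(-11.144922)+1·1.058203+1/2·(-20.223047)≈-22.984473; next y=-2/5·16.144922+1/2·(-22.984473)≈-17.950205
n=4: y≈-17.950205, sp=5, e=sp−y≈22.950205; I≈24.008408, D=e−e_prev≈34.095127; u=5/4·22.950205+1·24.008408+1/2·34.095127≈69.743728; next y=-2/5·(-17.950205)+1/2·69.743728≈42.051946
n=5: y≈42.051946, sp=5, e=sp−y≈-37.051946; I≈-13.043538, D=e−e_prev≈-60.002151; u=5/4·(-37.051946)+1·(-13.043538)+1/2·(-60.002151)≈-89.359546; next y=-2/5·42.051946+1/2·(-89.359546)≈-61.500551
n=6: y≈-61.500551, sp=5, e=sp−y≈66.500551; I≈53.457014, D=e−e_prev≈103.552497; u=5/4·66.500551+1·53.457014+1/2·103.552497≈188.358952; next y=-2/5·(-61.500551)+1/2·188.358952≈118.779696
n=7: y≈118.779696, sp=5, e=sp−y≈-113.779696; I≈-60.322683, D=e−e_prev≈-180.280248; u=5/4·(-113.779696)+1·(-60.322683)+1/2·(-180.280248)≈-292.687427; next y=-2/5·118.779696+1/2·(-292.687427)≈-193.855592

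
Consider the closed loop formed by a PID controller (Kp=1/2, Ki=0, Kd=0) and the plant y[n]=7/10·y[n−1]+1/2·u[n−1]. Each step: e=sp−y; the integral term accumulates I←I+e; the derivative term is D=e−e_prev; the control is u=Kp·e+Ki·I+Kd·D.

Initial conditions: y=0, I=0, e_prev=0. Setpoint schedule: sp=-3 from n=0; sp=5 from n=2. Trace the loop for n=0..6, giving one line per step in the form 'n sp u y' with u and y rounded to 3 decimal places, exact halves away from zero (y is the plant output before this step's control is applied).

(exact arithmetic carried between steps; '≈' marks a value shown rounded to 6 d.p. or computed from one; I and e_prev carry over from the previous line; the table rounds u and y to 3 d.p., halves away from zero)
n=0: y=0, sp=-3, e=sp−y=-3; I=-3, D=e−e_prev=-3; u=1/2·(-3)+0·(-3)+0·(-3)=-1.5; next y=7/10·0+1/2·(-1.5)=-0.75
n=1: y=-0.75, sp=-3, e=sp−y=-2.25; I=-5.25, D=e−e_prev=0.75; u=1/2·(-2.25)+0·(-5.25)+0·0.75=-1.125; next y=7/10·(-0.75)+1/2·(-1.125)=-1.0875
n=2: y=-1.0875, sp=5, e=sp−y=6.0875; I=0.8375, D=e−e_prev=8.3375; u=1/2·6.0875+0·0.8375+0·8.3375=3.04375; next y=7/10·(-1.0875)+1/2·3.04375=0.760625
n=3: y=0.760625, sp=5, e=sp−y=4.239375; I=5.076875, D=e−e_prev=-1.848125; u=1/2·4.239375+0·5.076875+0·(-1.848125)≈2.119688; next y=7/10·0.760625+1/2·2.119688≈1.592281
n=4: y≈1.592281, sp=5, e=sp−y≈3.407719; I≈8.484594, D=e−e_prev≈-0.831656; u=1/2·3.407719+0·8.484594+0·(-0.831656)≈1.703859; next y=7/10·1.592281+1/2·1.703859≈1.966527
n=5: y≈1.966527, sp=5, e=sp−y≈3.033473; I≈11.518067, D=e−e_prev≈-0.374245; u=1/2·3.033473+0·11.518067+0·(-0.374245)≈1.516737; next y=7/10·1.966527+1/2·1.516737≈2.134937
n=6: y≈2.134937, sp=5, e=sp−y≈2.865063; I≈14.383130, D=e−e_prev≈-0.168410; u=1/2·2.865063+0·14.383130+0·(-0.168410)≈1.432532; next y=7/10·2.134937+1/2·1.432532≈2.210722

0 -3 -1.500 0.000
1 -3 -1.125 -0.750
2 5 3.044 -1.088
3 5 2.120 0.761
4 5 1.704 1.592
5 5 1.517 1.967
6 5 1.433 2.135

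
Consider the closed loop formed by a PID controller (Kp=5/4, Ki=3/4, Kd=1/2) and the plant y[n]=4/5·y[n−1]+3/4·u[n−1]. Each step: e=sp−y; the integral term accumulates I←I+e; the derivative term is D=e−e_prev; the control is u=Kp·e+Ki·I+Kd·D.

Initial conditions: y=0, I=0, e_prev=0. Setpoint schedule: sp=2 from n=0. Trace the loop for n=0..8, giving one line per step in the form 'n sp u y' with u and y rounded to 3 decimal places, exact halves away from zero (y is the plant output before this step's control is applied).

0 2 5.000 0.000
1 2 -3.875 3.750
2 2 5.828 0.094
3 2 -5.451 4.446
4 2 7.334 -0.532
5 2 -7.274 5.076
6 2 9.399 -1.395
7 2 -9.611 5.934
8 2 12.090 -2.461

(exact arithmetic carried between steps; '≈' marks a value shown rounded to 6 d.p. or computed from one; I and e_prev carry over from the previous line; the table rounds u and y to 3 d.p., halves away from zero)
n=0: y=0, sp=2, e=sp−y=2; I=2, D=e−e_prev=2; u=5/4·2+3/4·2+1/2·2=5; next y=4/5·0+3/4·5=3.75
n=1: y=3.75, sp=2, e=sp−y=-1.75; I=0.25, D=e−e_prev=-3.75; u=5/4·(-1.75)+3/4·0.25+1/2·(-3.75)=-3.875; next y=4/5·3.75+3/4·(-3.875)=0.09375
n=2: y=0.09375, sp=2, e=sp−y=1.90625; I=2.15625, D=e−e_prev=3.65625; u=5/4·1.90625+3/4·2.15625+1/2·3.65625=5.828125; next y=4/5·0.09375+3/4·5.828125≈4.446094
n=3: y≈4.446094, sp=2, e=sp−y≈-2.446094; I≈-0.289844, D=e−e_prev≈-4.352344; u=5/4·(-2.446094)+3/4·(-0.289844)+1/2·(-4.352344)≈-5.451172; next y=4/5·4.446094+3/4·(-5.451172)≈-0.531504
n=4: y≈-0.531504, sp=2, e=sp−y≈2.531504; I≈2.241660, D=e−e_prev≈4.977598; u=5/4·2.531504+3/4·2.241660+1/2·4.977598≈7.334424; next y=4/5·(-0.531504)+3/4·7.334424≈5.075615
n=5: y≈5.075615, sp=2, e=sp−y≈-3.075615; I≈-0.833955, D=e−e_prev≈-5.607119; u=5/4·(-3.075615)+3/4·(-0.833955)+1/2·(-5.607119)≈-7.273544; next y=4/5·5.075615+3/4·(-7.273544)≈-1.394666
n=6: y≈-1.394666, sp=2, e=sp−y≈3.394666; I≈2.560711, D=e−e_prev≈6.470281; u=5/4·3.394666+3/4·2.560711+1/2·6.470281≈9.399006; next y=4/5·(-1.394666)+3/4·9.399006≈5.933522
n=7: y≈5.933522, sp=2, e=sp−y≈-3.933522; I≈-1.372811, D=e−e_prev≈-7.328188; u=5/4·(-3.933522)+3/4·(-1.372811)+1/2·(-7.328188)≈-9.610604; next y=4/5·5.933522+3/4·(-9.610604)≈-2.461136
n=8: y≈-2.461136, sp=2, e=sp−y≈4.461136; I≈3.088325, D=e−e_prev≈8.394658; u=5/4·4.461136+3/4·3.088325+1/2·8.394658≈12.089992; next y=4/5·(-2.461136)+3/4·12.089992≈7.098586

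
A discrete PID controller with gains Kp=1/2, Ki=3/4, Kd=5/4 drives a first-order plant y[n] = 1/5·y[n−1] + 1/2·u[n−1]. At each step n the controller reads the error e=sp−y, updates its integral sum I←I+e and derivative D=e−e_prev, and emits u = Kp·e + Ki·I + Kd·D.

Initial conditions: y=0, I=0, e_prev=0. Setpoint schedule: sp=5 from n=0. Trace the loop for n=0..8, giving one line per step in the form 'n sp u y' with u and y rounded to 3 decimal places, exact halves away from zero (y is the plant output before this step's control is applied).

0 5 12.500 0.000
1 5 -5.625 6.250
2 5 20.781 -1.563
3 5 -13.164 10.078
4 5 34.189 -4.566
5 5 -28.811 16.181
6 5 57.114 -11.169
7 5 -58.678 26.323
8 5 98.190 -24.075

(exact arithmetic carried between steps; '≈' marks a value shown rounded to 6 d.p. or computed from one; I and e_prev carry over from the previous line; the table rounds u and y to 3 d.p., halves away from zero)
n=0: y=0, sp=5, e=sp−y=5; I=5, D=e−e_prev=5; u=1/2·5+3/4·5+5/4·5=12.5; next y=1/5·0+1/2·12.5=6.25
n=1: y=6.25, sp=5, e=sp−y=-1.25; I=3.75, D=e−e_prev=-6.25; u=1/2·(-1.25)+3/4·3.75+5/4·(-6.25)=-5.625; next y=1/5·6.25+1/2·(-5.625)=-1.5625
n=2: y=-1.5625, sp=5, e=sp−y=6.5625; I=10.3125, D=e−e_prev=7.8125; u=1/2·6.5625+3/4·10.3125+5/4·7.8125=20.78125; next y=1/5·(-1.5625)+1/2·20.78125=10.078125
n=3: y=10.078125, sp=5, e=sp−y=-5.078125; I=5.234375, D=e−e_prev=-11.640625; u=1/2·(-5.078125)+3/4·5.234375+5/4·(-11.640625)≈-13.164063; next y=1/5·10.078125+1/2·(-13.164063)≈-4.566406
n=4: y≈-4.566406, sp=5, e=sp−y≈9.566406; I≈14.800781, D=e−e_prev≈14.644531; u=1/2·9.566406+3/4·14.800781+5/4·14.644531≈34.189453; next y=1/5·(-4.566406)+1/2·34.189453≈16.181445
n=5: y≈16.181445, sp=5, e=sp−y≈-11.181445; I≈3.619336, D=e−e_prev≈-20.747852; u=1/2·(-11.181445)+3/4·3.619336+5/4·(-20.747852)≈-28.811035; next y=1/5·16.181445+1/2·(-28.811035)≈-11.169229
n=6: y≈-11.169229, sp=5, e=sp−y≈16.169229; I≈19.788564, D=e−e_prev≈27.350674; u=1/2·16.169229+3/4·19.788564+5/4·27.350674≈57.114380; next y=1/5·(-11.169229)+1/2·57.114380≈26.323344
n=7: y≈26.323344, sp=5, e=sp−y≈-21.323344; I≈-1.534780, D=e−e_prev≈-37.492573; u=1/2·(-21.323344)+3/4·(-1.534780)+5/4·(-37.492573)≈-58.678473; next y=1/5·26.323344+1/2·(-58.678473)≈-24.074568
n=8: y≈-24.074568, sp=5, e=sp−y≈29.074568; I≈27.539788, D=e−e_prev≈50.397912; u=1/2·29.074568+3/4·27.539788+5/4·50.397912≈98.189514; next y=1/5·(-24.074568)+1/2·98.189514≈44.279844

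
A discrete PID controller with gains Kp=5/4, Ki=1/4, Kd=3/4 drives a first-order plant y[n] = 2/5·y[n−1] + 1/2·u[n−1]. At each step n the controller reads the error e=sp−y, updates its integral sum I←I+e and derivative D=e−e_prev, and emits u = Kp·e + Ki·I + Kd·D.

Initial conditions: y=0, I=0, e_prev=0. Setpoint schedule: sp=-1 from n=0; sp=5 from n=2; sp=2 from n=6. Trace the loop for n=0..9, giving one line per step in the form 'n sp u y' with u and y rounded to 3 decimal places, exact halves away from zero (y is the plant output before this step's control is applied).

(exact arithmetic carried between steps; '≈' marks a value shown rounded to 6 d.p. or computed from one; I and e_prev carry over from the previous line; the table rounds u and y to 3 d.p., halves away from zero)
n=0: y=0, sp=-1, e=sp−y=-1; I=-1, D=e−e_prev=-1; u=5/4·(-1)+1/4·(-1)+3/4·(-1)=-2.25; next y=2/5·0+1/2·(-2.25)=-1.125
n=1: y=-1.125, sp=-1, e=sp−y=0.125; I=-0.875, D=e−e_prev=1.125; u=5/4·0.125+1/4·(-0.875)+3/4·1.125=0.78125; next y=2/5·(-1.125)+1/2·0.78125=-0.059375
n=2: y=-0.059375, sp=5, e=sp−y=5.059375; I=4.184375, D=e−e_prev=4.934375; u=5/4·5.059375+1/4·4.184375+3/4·4.934375≈11.071094; next y=2/5·(-0.059375)+1/2·11.071094≈5.511797
n=3: y≈5.511797, sp=5, e=sp−y≈-0.511797; I≈3.672578, D=e−e_prev≈-5.571172; u=5/4·(-0.511797)+1/4·3.672578+3/4·(-5.571172)≈-3.899980; next y=2/5·5.511797+1/2·(-3.899980)≈0.254729
n=4: y≈0.254729, sp=5, e=sp−y≈4.745271; I≈8.417850, D=e−e_prev≈5.257068; u=5/4·4.745271+1/4·8.417850+3/4·5.257068≈11.978853; next y=2/5·0.254729+1/2·11.978853≈6.091318
n=5: y≈6.091318, sp=5, e=sp−y≈-1.091318; I≈7.326532, D=e−e_prev≈-5.836589; u=5/4·(-1.091318)+1/4·7.326532+3/4·(-5.836589)≈-3.909957; next y=2/5·6.091318+1/2·(-3.909957)≈0.481549
n=6: y≈0.481549, sp=2, e=sp−y≈1.518451; I≈8.844983, D=e−e_prev≈2.609769; u=5/4·1.518451+1/4·8.844983+3/4·2.609769≈6.066636; next y=2/5·0.481549+1/2·6.066636≈3.225938
n=7: y≈3.225938, sp=2, e=sp−y≈-1.225938; I≈7.619045, D=e−e_prev≈-2.744389; u=5/4·(-1.225938)+1/4·7.619045+3/4·(-2.744389)≈-1.685953; next y=2/5·3.225938+1/2·(-1.685953)≈0.447399
n=8: y≈0.447399, sp=2, e=sp−y≈1.552601; I≈9.171646, D=e−e_prev≈2.778539; u=5/4·1.552601+1/4·9.171646+3/4·2.778539≈6.317567; next y=2/5·0.447399+1/2·6.317567≈3.337743
n=9: y≈3.337743, sp=2, e=sp−y≈-1.337743; I≈7.833903, D=e−e_prev≈-2.890344; u=5/4·(-1.337743)+1/4·7.833903+3/4·(-2.890344)≈-1.881461; next y=2/5·3.337743+1/2·(-1.881461)≈0.394367

0 -1 -2.250 0.000
1 -1 0.781 -1.125
2 5 11.071 -0.059
3 5 -3.900 5.512
4 5 11.979 0.255
5 5 -3.910 6.091
6 2 6.067 0.482
7 2 -1.686 3.226
8 2 6.318 0.447
9 2 -1.881 3.338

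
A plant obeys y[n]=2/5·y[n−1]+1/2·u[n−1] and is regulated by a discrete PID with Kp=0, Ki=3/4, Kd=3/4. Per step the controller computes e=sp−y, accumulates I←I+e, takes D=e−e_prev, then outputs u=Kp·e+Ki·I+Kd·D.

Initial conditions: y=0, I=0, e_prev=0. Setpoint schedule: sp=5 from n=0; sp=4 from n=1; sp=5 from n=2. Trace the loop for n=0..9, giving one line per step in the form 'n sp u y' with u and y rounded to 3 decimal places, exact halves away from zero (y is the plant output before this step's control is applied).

0 5 7.500 0.000
1 4 0.375 3.750
2 5 8.719 1.688
3 5 3.886 5.034
4 5 7.987 3.957
5 5 5.532 5.576
6 5 7.184 4.996
7 5 5.861 5.591
8 5 6.499 5.167
9 5 5.832 5.316

(exact arithmetic carried between steps; '≈' marks a value shown rounded to 6 d.p. or computed from one; I and e_prev carry over from the previous line; the table rounds u and y to 3 d.p., halves away from zero)
n=0: y=0, sp=5, e=sp−y=5; I=5, D=e−e_prev=5; u=0·5+3/4·5+3/4·5=7.5; next y=2/5·0+1/2·7.5=3.75
n=1: y=3.75, sp=4, e=sp−y=0.25; I=5.25, D=e−e_prev=-4.75; u=0·0.25+3/4·5.25+3/4·(-4.75)=0.375; next y=2/5·3.75+1/2·0.375=1.6875
n=2: y=1.6875, sp=5, e=sp−y=3.3125; I=8.5625, D=e−e_prev=3.0625; u=0·3.3125+3/4·8.5625+3/4·3.0625=8.71875; next y=2/5·1.6875+1/2·8.71875=5.034375
n=3: y=5.034375, sp=5, e=sp−y=-0.034375; I=8.528125, D=e−e_prev=-3.346875; u=0·(-0.034375)+3/4·8.528125+3/4·(-3.346875)≈3.885938; next y=2/5·5.034375+1/2·3.885938≈3.956719
n=4: y≈3.956719, sp=5, e=sp−y≈1.043281; I≈9.571406, D=e−e_prev≈1.077656; u=0·1.043281+3/4·9.571406+3/4·1.077656≈7.986797; next y=2/5·3.956719+1/2·7.986797≈5.576086
n=5: y≈5.576086, sp=5, e=sp−y≈-0.576086; I≈8.995320, D=e−e_prev≈-1.619367; u=0·(-0.576086)+3/4·8.995320+3/4·(-1.619367)≈5.531965; next y=2/5·5.576086+1/2·5.531965≈4.996417
n=6: y≈4.996417, sp=5, e=sp−y≈0.003583; I≈8.998904, D=e−e_prev≈0.579669; u=0·0.003583+3/4·8.998904+3/4·0.579669≈7.183929; next y=2/5·4.996417+1/2·7.183929≈5.590531
n=7: y≈5.590531, sp=5, e=sp−y≈-0.590531; I≈8.408372, D=e−e_prev≈-0.594115; u=0·(-0.590531)+3/4·8.408372+3/4·(-0.594115)≈5.860693; next y=2/5·5.590531+1/2·5.860693≈5.166559
n=8: y≈5.166559, sp=5, e=sp−y≈-0.166559; I≈8.241813, D=e−e_prev≈0.423972; u=0·(-0.166559)+3/4·8.241813+3/4·0.423972≈6.499339; next y=2/5·5.166559+1/2·6.499339≈5.316293
n=9: y≈5.316293, sp=5, e=sp−y≈-0.316293; I≈7.925520, D=e−e_prev≈-0.149734; u=0·(-0.316293)+3/4·7.925520+3/4·(-0.149734)≈5.831839; next y=2/5·5.316293+1/2·5.831839≈5.042437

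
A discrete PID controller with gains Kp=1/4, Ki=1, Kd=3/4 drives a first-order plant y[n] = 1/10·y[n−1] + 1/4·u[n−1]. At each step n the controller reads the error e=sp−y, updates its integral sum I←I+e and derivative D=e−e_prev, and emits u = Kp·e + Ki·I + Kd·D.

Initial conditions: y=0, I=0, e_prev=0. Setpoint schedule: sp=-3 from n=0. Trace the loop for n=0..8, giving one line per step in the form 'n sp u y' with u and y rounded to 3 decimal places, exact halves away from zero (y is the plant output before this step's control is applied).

0 -3 -6.000 0.000
1 -3 -3.750 -1.500
2 -3 -7.200 -1.088
3 -3 -7.161 -1.909
4 -3 -8.723 -1.981
5 -3 -9.001 -2.379
6 -3 -9.702 -2.488
7 -3 -9.923 -2.674
8 -3 -10.241 -2.748

(exact arithmetic carried between steps; '≈' marks a value shown rounded to 6 d.p. or computed from one; I and e_prev carry over from the previous line; the table rounds u and y to 3 d.p., halves away from zero)
n=0: y=0, sp=-3, e=sp−y=-3; I=-3, D=e−e_prev=-3; u=1/4·(-3)+1·(-3)+3/4·(-3)=-6; next y=1/10·0+1/4·(-6)=-1.5
n=1: y=-1.5, sp=-3, e=sp−y=-1.5; I=-4.5, D=e−e_prev=1.5; u=1/4·(-1.5)+1·(-4.5)+3/4·1.5=-3.75; next y=1/10·(-1.5)+1/4·(-3.75)=-1.0875
n=2: y=-1.0875, sp=-3, e=sp−y=-1.9125; I=-6.4125, D=e−e_prev=-0.4125; u=1/4·(-1.9125)+1·(-6.4125)+3/4·(-0.4125)=-7.2; next y=1/10·(-1.0875)+1/4·(-7.2)=-1.90875
n=3: y=-1.90875, sp=-3, e=sp−y=-1.09125; I=-7.50375, D=e−e_prev=0.82125; u=1/4·(-1.09125)+1·(-7.50375)+3/4·0.82125=-7.160625; next y=1/10·(-1.90875)+1/4·(-7.160625)≈-1.981031
n=4: y≈-1.981031, sp=-3, e=sp−y≈-1.018969; I≈-8.522719, D=e−e_prev≈0.072281; u=1/4·(-1.018969)+1·(-8.522719)+3/4·0.072281≈-8.72325; next y=1/10·(-1.981031)+1/4·(-8.72325)≈-2.378916
n=5: y≈-2.378916, sp=-3, e=sp−y≈-0.621084; I≈-9.143803, D=e−e_prev≈0.397884; u=1/4·(-0.621084)+1·(-9.143803)+3/4·0.397884≈-9.000661; next y=1/10·(-2.378916)+1/4·(-9.000661)≈-2.488057
n=6: y≈-2.488057, sp=-3, e=sp−y≈-0.511943; I≈-9.655746, D=e−e_prev≈0.109141; u=1/4·(-0.511943)+1·(-9.655746)+3/4·0.109141≈-9.701876; next y=1/10·(-2.488057)+1/4·(-9.701876)≈-2.674275
n=7: y≈-2.674275, sp=-3, e=sp−y≈-0.325725; I≈-9.981472, D=e−e_prev≈0.186218; u=1/4·(-0.325725)+1·(-9.981472)+3/4·0.186218≈-9.923239; next y=1/10·(-2.674275)+1/4·(-9.923239)≈-2.748237
n=8: y≈-2.748237, sp=-3, e=sp−y≈-0.251763; I≈-10.233234, D=e−e_prev≈0.073963; u=1/4·(-0.251763)+1·(-10.233234)+3/4·0.073963≈-10.240703; next y=1/10·(-2.748237)+1/4·(-10.240703)≈-2.834999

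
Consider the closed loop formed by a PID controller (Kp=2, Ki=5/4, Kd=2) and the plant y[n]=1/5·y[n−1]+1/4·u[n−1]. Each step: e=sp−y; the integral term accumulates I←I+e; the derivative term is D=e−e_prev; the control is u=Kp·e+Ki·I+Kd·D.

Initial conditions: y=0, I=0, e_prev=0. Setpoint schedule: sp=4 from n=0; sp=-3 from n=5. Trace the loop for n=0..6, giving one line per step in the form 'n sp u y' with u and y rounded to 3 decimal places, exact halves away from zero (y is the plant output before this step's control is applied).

(exact arithmetic carried between steps; '≈' marks a value shown rounded to 6 d.p. or computed from one; I and e_prev carry over from the previous line; the table rounds u and y to 3 d.p., halves away from zero)
n=0: y=0, sp=4, e=sp−y=4; I=4, D=e−e_prev=4; u=2·4+5/4·4+2·4=21; next y=1/5·0+1/4·21=5.25
n=1: y=5.25, sp=4, e=sp−y=-1.25; I=2.75, D=e−e_prev=-5.25; u=2·(-1.25)+5/4·2.75+2·(-5.25)=-9.5625; next y=1/5·5.25+1/4·(-9.5625)=-1.340625
n=2: y=-1.340625, sp=4, e=sp−y=5.340625; I=8.090625, D=e−e_prev=6.590625; u=2·5.340625+5/4·8.090625+2·6.590625≈33.975781; next y=1/5·(-1.340625)+1/4·33.975781≈8.225820
n=3: y≈8.225820, sp=4, e=sp−y≈-4.225820; I≈3.864805, D=e−e_prev≈-9.566445; u=2·(-4.225820)+5/4·3.864805+2·(-9.566445)≈-22.753525; next y=1/5·8.225820+1/4·(-22.753525)≈-4.043217
n=4: y≈-4.043217, sp=4, e=sp−y≈8.043217; I≈11.908022, D=e−e_prev≈12.269038; u=2·8.043217+5/4·11.908022+2·12.269038≈55.509537; next y=1/5·(-4.043217)+1/4·55.509537≈13.068741
n=5: y≈13.068741, sp=-3, e=sp−y≈-16.068741; I≈-4.160719, D=e−e_prev≈-24.111958; u=2·(-16.068741)+5/4·(-4.160719)+2·(-24.111958)≈-85.562297; next y=1/5·13.068741+1/4·(-85.562297)≈-18.776826
n=6: y≈-18.776826, sp=-3, e=sp−y≈15.776826; I≈11.616107, D=e−e_prev≈31.845567; u=2·15.776826+5/4·11.616107+2·31.845567≈109.764919; next y=1/5·(-18.776826)+1/4·109.764919≈23.685865

0 4 21.000 0.000
1 4 -9.563 5.250
2 4 33.976 -1.341
3 4 -22.754 8.226
4 4 55.510 -4.043
5 -3 -85.562 13.069
6 -3 109.765 -18.777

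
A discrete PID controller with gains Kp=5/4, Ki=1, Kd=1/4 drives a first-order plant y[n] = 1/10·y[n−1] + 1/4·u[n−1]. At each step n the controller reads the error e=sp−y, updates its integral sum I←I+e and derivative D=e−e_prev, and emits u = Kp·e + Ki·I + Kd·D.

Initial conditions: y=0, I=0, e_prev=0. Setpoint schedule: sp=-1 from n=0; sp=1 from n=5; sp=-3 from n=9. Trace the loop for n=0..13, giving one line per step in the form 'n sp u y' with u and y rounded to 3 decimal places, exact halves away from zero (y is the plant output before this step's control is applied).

0 -1 -2.500 0.000
1 -1 -1.688 -0.625
2 -1 -2.570 -0.484
3 -1 -2.534 -0.691
4 -1 -2.866 -0.703
5 1 2.044 -0.787
6 1 0.262 0.432
7 1 1.944 0.109
8 1 1.784 0.497
9 -3 -7.613 0.496
10 -3 -4.236 -1.854
11 -3 -7.493 -1.244
12 -3 -7.213 -1.998
13 -3 -8.390 -2.003

(exact arithmetic carried between steps; '≈' marks a value shown rounded to 6 d.p. or computed from one; I and e_prev carry over from the previous line; the table rounds u and y to 3 d.p., halves away from zero)
n=0: y=0, sp=-1, e=sp−y=-1; I=-1, D=e−e_prev=-1; u=5/4·(-1)+1·(-1)+1/4·(-1)=-2.5; next y=1/10·0+1/4·(-2.5)=-0.625
n=1: y=-0.625, sp=-1, e=sp−y=-0.375; I=-1.375, D=e−e_prev=0.625; u=5/4·(-0.375)+1·(-1.375)+1/4·0.625=-1.6875; next y=1/10·(-0.625)+1/4·(-1.6875)=-0.484375
n=2: y=-0.484375, sp=-1, e=sp−y=-0.515625; I=-1.890625, D=e−e_prev=-0.140625; u=5/4·(-0.515625)+1·(-1.890625)+1/4·(-0.140625)≈-2.570313; next y=1/10·(-0.484375)+1/4·(-2.570313)≈-0.691016
n=3: y≈-0.691016, sp=-1, e=sp−y≈-0.308984; I≈-2.199609, D=e−e_prev≈0.206641; u=5/4·(-0.308984)+1·(-2.199609)+1/4·0.206641≈-2.534180; next y=1/10·(-0.691016)+1/4·(-2.534180)≈-0.702646
n=4: y≈-0.702646, sp=-1, e=sp−y≈-0.297354; I≈-2.496963, D=e−e_prev≈0.011631; u=5/4·(-0.297354)+1·(-2.496963)+1/4·0.011631≈-2.865747; next y=1/10·(-0.702646)+1/4·(-2.865747)≈-0.786701
n=5: y≈-0.786701, sp=1, e=sp−y≈1.786701; I≈-0.710261, D=e−e_prev≈2.084055; u=5/4·1.786701+1·(-0.710261)+1/4·2.084055≈2.044129; next y=1/10·(-0.786701)+1/4·2.044129≈0.432362
n=6: y≈0.432362, sp=1, e=sp−y≈0.567638; I≈-0.142624, D=e−e_prev≈-1.219064; u=5/4·0.567638+1·(-0.142624)+1/4·(-1.219064)≈0.262158; next y=1/10·0.432362+1/4·0.262158≈0.108776
n=7: y≈0.108776, sp=1, e=sp−y≈0.891224; I≈0.748601, D=e−e_prev≈0.323586; u=5/4·0.891224+1·0.748601+1/4·0.323586≈1.943528; next y=1/10·0.108776+1/4·1.943528≈0.496760
n=8: y≈0.496760, sp=1, e=sp−y≈0.503240; I≈1.251841, D=e−e_prev≈-0.387984; u=5/4·0.503240+1·1.251841+1/4·(-0.387984)≈1.783896; next y=1/10·0.496760+1/4·1.783896≈0.495650
n=9: y≈0.495650, sp=-3, e=sp−y≈-3.495650; I≈-2.243809, D=e−e_prev≈-3.998890; u=5/4·(-3.495650)+1·(-2.243809)+1/4·(-3.998890)≈-7.613094; next y=1/10·0.495650+1/4·(-7.613094)≈-1.853708
n=10: y≈-1.853708, sp=-3, e=sp−y≈-1.146292; I≈-3.390100, D=e−e_prev≈2.349358; u=5/4·(-1.146292)+1·(-3.390100)+1/4·2.349358≈-4.235625; next y=1/10·(-1.853708)+1/4·(-4.235625)≈-1.244277
n=11: y≈-1.244277, sp=-3, e=sp−y≈-1.755723; I≈-5.145823, D=e−e_prev≈-0.609431; u=5/4·(-1.755723)+1·(-5.145823)+1/4·(-0.609431)≈-7.492835; next y=1/10·(-1.244277)+1/4·(-7.492835)≈-1.997636
n=12: y≈-1.997636, sp=-3, e=sp−y≈-1.002364; I≈-6.148187, D=e−e_prev≈0.753359; u=5/4·(-1.002364)+1·(-6.148187)+1/4·0.753359≈-7.212802; next y=1/10·(-1.997636)+1/4·(-7.212802)≈-2.002964
n=13: y≈-2.002964, sp=-3, e=sp−y≈-0.997036; I≈-7.145223, D=e−e_prev≈0.005328; u=5/4·(-0.997036)+1·(-7.145223)+1/4·0.005328≈-8.390186; next y=1/10·(-2.002964)+1/4·(-8.390186)≈-2.297843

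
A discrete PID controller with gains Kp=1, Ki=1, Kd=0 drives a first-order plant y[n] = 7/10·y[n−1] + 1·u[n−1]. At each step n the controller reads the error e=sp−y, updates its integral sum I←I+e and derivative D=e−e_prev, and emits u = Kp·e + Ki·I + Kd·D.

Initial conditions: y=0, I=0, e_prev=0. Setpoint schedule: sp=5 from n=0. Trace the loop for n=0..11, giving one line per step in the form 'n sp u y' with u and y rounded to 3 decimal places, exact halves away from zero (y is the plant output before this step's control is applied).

(exact arithmetic carried between steps; '≈' marks a value shown rounded to 6 d.p. or computed from one; I and e_prev carry over from the previous line; the table rounds u and y to 3 d.p., halves away from zero)
n=0: y=0, sp=5, e=sp−y=5; I=5, D=e−e_prev=5; u=1·5+1·5+0·5=10; next y=7/10·0+1·10=10
n=1: y=10, sp=5, e=sp−y=-5; I=0, D=e−e_prev=-10; u=1·(-5)+1·0+0·(-10)=-5; next y=7/10·10+1·(-5)=2
n=2: y=2, sp=5, e=sp−y=3; I=3, D=e−e_prev=8; u=1·3+1·3+0·8=6; next y=7/10·2+1·6=7.4
n=3: y=7.4, sp=5, e=sp−y=-2.4; I=0.6, D=e−e_prev=-5.4; u=1·(-2.4)+1·0.6+0·(-5.4)=-1.8; next y=7/10·7.4+1·(-1.8)=3.38
n=4: y=3.38, sp=5, e=sp−y=1.62; I=2.22, D=e−e_prev=4.02; u=1·1.62+1·2.22+0·4.02=3.84; next y=7/10·3.38+1·3.84=6.206
n=5: y=6.206, sp=5, e=sp−y=-1.206; I=1.014, D=e−e_prev=-2.826; u=1·(-1.206)+1·1.014+0·(-2.826)=-0.192; next y=7/10·6.206+1·(-0.192)=4.1522
n=6: y=4.1522, sp=5, e=sp−y=0.8478; I=1.8618, D=e−e_prev=2.0538; u=1·0.8478+1·1.8618+0·2.0538=2.7096; next y=7/10·4.1522+1·2.7096=5.61614
n=7: y=5.61614, sp=5, e=sp−y=-0.61614; I=1.24566, D=e−e_prev=-1.46394; u=1·(-0.61614)+1·1.24566+0·(-1.46394)=0.62952; next y=7/10·5.61614+1·0.62952=4.560818
n=8: y=4.560818, sp=5, e=sp−y=0.439182; I=1.684842, D=e−e_prev=1.055322; u=1·0.439182+1·1.684842+0·1.055322=2.124024; next y=7/10·4.560818+1·2.124024≈5.316597
n=9: y≈5.316597, sp=5, e=sp−y≈-0.316597; I≈1.368245, D=e−e_prev≈-0.755779; u=1·(-0.316597)+1·1.368245+0·(-0.755779)≈1.051649; next y=7/10·5.316597+1·1.051649≈4.773266
n=10: y≈4.773266, sp=5, e=sp−y≈0.226734; I≈1.594979, D=e−e_prev≈0.543330; u=1·0.226734+1·1.594979+0·0.543330≈1.821713; next y=7/10·4.773266+1·1.821713≈5.162999
n=11: y≈5.162999, sp=5, e=sp−y≈-0.162999; I≈1.431980, D=e−e_prev≈-0.389733; u=1·(-0.162999)+1·1.431980+0·(-0.389733)≈1.268981; next y=7/10·5.162999+1·1.268981≈4.883080

0 5 10.000 0.000
1 5 -5.000 10.000
2 5 6.000 2.000
3 5 -1.800 7.400
4 5 3.840 3.380
5 5 -0.192 6.206
6 5 2.710 4.152
7 5 0.630 5.616
8 5 2.124 4.561
9 5 1.052 5.317
10 5 1.822 4.773
11 5 1.269 5.163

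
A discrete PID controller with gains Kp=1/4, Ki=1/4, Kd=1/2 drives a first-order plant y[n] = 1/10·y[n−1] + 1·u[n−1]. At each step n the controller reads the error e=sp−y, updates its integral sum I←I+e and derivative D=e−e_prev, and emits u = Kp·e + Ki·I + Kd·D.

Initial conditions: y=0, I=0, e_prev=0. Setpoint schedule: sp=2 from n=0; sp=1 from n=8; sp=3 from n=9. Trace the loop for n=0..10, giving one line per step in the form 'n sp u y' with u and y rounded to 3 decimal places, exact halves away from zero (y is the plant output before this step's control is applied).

0 2 2.000 0.000
1 2 -0.500 2.000
2 2 2.800 -0.300
3 2 -0.845 2.770
4 2 3.836 -0.568
5 2 -1.538 3.779
6 2 5.130 -1.160
7 2 -2.724 5.013
8 1 5.846 -2.222
9 3 -2.312 5.623
10 3 7.328 -1.750

(exact arithmetic carried between steps; '≈' marks a value shown rounded to 6 d.p. or computed from one; I and e_prev carry over from the previous line; the table rounds u and y to 3 d.p., halves away from zero)
n=0: y=0, sp=2, e=sp−y=2; I=2, D=e−e_prev=2; u=1/4·2+1/4·2+1/2·2=2; next y=1/10·0+1·2=2
n=1: y=2, sp=2, e=sp−y=0; I=2, D=e−e_prev=-2; u=1/4·0+1/4·2+1/2·(-2)=-0.5; next y=1/10·2+1·(-0.5)=-0.3
n=2: y=-0.3, sp=2, e=sp−y=2.3; I=4.3, D=e−e_prev=2.3; u=1/4·2.3+1/4·4.3+1/2·2.3=2.8; next y=1/10·(-0.3)+1·2.8=2.77
n=3: y=2.77, sp=2, e=sp−y=-0.77; I=3.53, D=e−e_prev=-3.07; u=1/4·(-0.77)+1/4·3.53+1/2·(-3.07)=-0.845; next y=1/10·2.77+1·(-0.845)=-0.568
n=4: y=-0.568, sp=2, e=sp−y=2.568; I=6.098, D=e−e_prev=3.338; u=1/4·2.568+1/4·6.098+1/2·3.338=3.8355; next y=1/10·(-0.568)+1·3.8355=3.7787
n=5: y=3.7787, sp=2, e=sp−y=-1.7787; I=4.3193, D=e−e_prev=-4.3467; u=1/4·(-1.7787)+1/4·4.3193+1/2·(-4.3467)=-1.5382; next y=1/10·3.7787+1·(-1.5382)=-1.16033
n=6: y=-1.16033, sp=2, e=sp−y=3.16033; I=7.47963, D=e−e_prev=4.93903; u=1/4·3.16033+1/4·7.47963+1/2·4.93903=5.129505; next y=1/10·(-1.16033)+1·5.129505=5.013472
n=7: y=5.013472, sp=2, e=sp−y=-3.013472; I=4.466158, D=e−e_prev=-6.173802; u=1/4·(-3.013472)+1/4·4.466158+1/2·(-6.173802)≈-2.723730; next y=1/10·5.013472+1·(-2.723730)≈-2.222382
n=8: y≈-2.222382, sp=1, e=sp−y≈3.222382; I≈7.688540, D=e−e_prev≈6.235854; u=1/4·3.222382+1/4·7.688540+1/2·6.235854≈5.845658; next y=1/10·(-2.222382)+1·5.845658≈5.623420
n=9: y≈5.623420, sp=3, e=sp−y≈-2.623420; I≈5.065121, D=e−e_prev≈-5.845802; u=1/4·(-2.623420)+1/4·5.065121+1/2·(-5.845802)≈-2.312476; next y=1/10·5.623420+1·(-2.312476)≈-1.750134
n=10: y≈-1.750134, sp=3, e=sp−y≈4.750134; I≈9.815254, D=e−e_prev≈7.373553; u=1/4·4.750134+1/4·9.815254+1/2·7.373553≈7.328124; next y=1/10·(-1.750134)+1·7.328124≈7.153110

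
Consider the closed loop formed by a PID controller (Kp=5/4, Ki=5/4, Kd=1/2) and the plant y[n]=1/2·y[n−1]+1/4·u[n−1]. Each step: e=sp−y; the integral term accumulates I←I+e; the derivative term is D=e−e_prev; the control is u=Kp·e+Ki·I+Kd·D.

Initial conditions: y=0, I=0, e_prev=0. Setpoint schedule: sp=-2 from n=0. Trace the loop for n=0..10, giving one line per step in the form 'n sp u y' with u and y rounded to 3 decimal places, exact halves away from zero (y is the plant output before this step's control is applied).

(exact arithmetic carried between steps; '≈' marks a value shown rounded to 6 d.p. or computed from one; I and e_prev carry over from the previous line; the table rounds u and y to 3 d.p., halves away from zero)
n=0: y=0, sp=-2, e=sp−y=-2; I=-2, D=e−e_prev=-2; u=5/4·(-2)+5/4·(-2)+1/2·(-2)=-6; next y=1/2·0+1/4·(-6)=-1.5
n=1: y=-1.5, sp=-2, e=sp−y=-0.5; I=-2.5, D=e−e_prev=1.5; u=5/4·(-0.5)+5/4·(-2.5)+1/2·1.5=-3; next y=1/2·(-1.5)+1/4·(-3)=-1.5
n=2: y=-1.5, sp=-2, e=sp−y=-0.5; I=-3, D=e−e_prev=0; u=5/4·(-0.5)+5/4·(-3)+1/2·0=-4.375; next y=1/2·(-1.5)+1/4·(-4.375)=-1.84375
n=3: y=-1.84375, sp=-2, e=sp−y=-0.15625; I=-3.15625, D=e−e_prev=0.34375; u=5/4·(-0.15625)+5/4·(-3.15625)+1/2·0.34375=-3.96875; next y=1/2·(-1.84375)+1/4·(-3.96875)≈-1.914063
n=4: y≈-1.914063, sp=-2, e=sp−y≈-0.085938; I≈-3.242188, D=e−e_prev≈0.070313; u=5/4·(-0.085938)+5/4·(-3.242188)+1/2·0.070313≈-4.125; next y=1/2·(-1.914063)+1/4·(-4.125)≈-1.988281
n=5: y≈-1.988281, sp=-2, e=sp−y≈-0.011719; I≈-3.253906, D=e−e_prev≈0.074219; u=5/4·(-0.011719)+5/4·(-3.253906)+1/2·0.074219≈-4.044922; next y=1/2·(-1.988281)+1/4·(-4.044922)≈-2.005371
n=6: y≈-2.005371, sp=-2, e=sp−y≈0.005371; I≈-3.248535, D=e−e_prev≈0.017090; u=5/4·0.005371+5/4·(-3.248535)+1/2·0.017090≈-4.045410; next y=1/2·(-2.005371)+1/4·(-4.045410)≈-2.014038
n=7: y≈-2.014038, sp=-2, e=sp−y≈0.014038; I≈-3.234497, D=e−e_prev≈0.008667; u=5/4·0.014038+5/4·(-3.234497)+1/2·0.008667≈-4.021240; next y=1/2·(-2.014038)+1/4·(-4.021240)≈-2.012329
n=8: y≈-2.012329, sp=-2, e=sp−y≈0.012329; I≈-3.222168, D=e−e_prev≈-0.001709; u=5/4·0.012329+5/4·(-3.222168)+1/2·(-0.001709)≈-4.013153; next y=1/2·(-2.012329)+1/4·(-4.013153)≈-2.009453
n=9: y≈-2.009453, sp=-2, e=sp−y≈0.009453; I≈-3.212715, D=e−e_prev≈-0.002876; u=5/4·0.009453+5/4·(-3.212715)+1/2·(-0.002876)≈-4.005516; next y=1/2·(-2.009453)+1/4·(-4.005516)≈-2.006105
n=10: y≈-2.006105, sp=-2, e=sp−y≈0.006105; I≈-3.206610, D=e−e_prev≈-0.003347; u=5/4·0.006105+5/4·(-3.206610)+1/2·(-0.003347)≈-4.002304; next y=1/2·(-2.006105)+1/4·(-4.002304)≈-2.003629

0 -2 -6.000 0.000
1 -2 -3.000 -1.500
2 -2 -4.375 -1.500
3 -2 -3.969 -1.844
4 -2 -4.125 -1.914
5 -2 -4.045 -1.988
6 -2 -4.045 -2.005
7 -2 -4.021 -2.014
8 -2 -4.013 -2.012
9 -2 -4.006 -2.009
10 -2 -4.002 -2.006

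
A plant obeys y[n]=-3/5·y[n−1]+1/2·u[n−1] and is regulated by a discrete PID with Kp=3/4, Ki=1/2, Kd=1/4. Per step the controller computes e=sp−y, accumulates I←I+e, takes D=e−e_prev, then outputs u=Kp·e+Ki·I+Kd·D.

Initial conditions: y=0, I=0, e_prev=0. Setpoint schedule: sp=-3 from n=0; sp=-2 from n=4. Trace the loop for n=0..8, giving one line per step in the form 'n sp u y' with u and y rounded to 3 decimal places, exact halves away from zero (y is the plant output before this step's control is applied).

0 -3 -4.500 0.000
1 -3 -1.875 -2.250
2 -3 -6.806 0.413
3 -3 -1.752 -3.651
4 -2 -8.390 1.314
5 -2 0.391 -4.984
6 -2 -11.946 3.186
7 -2 4.108 -7.884
8 -2 -17.720 6.785

(exact arithmetic carried between steps; '≈' marks a value shown rounded to 6 d.p. or computed from one; I and e_prev carry over from the previous line; the table rounds u and y to 3 d.p., halves away from zero)
n=0: y=0, sp=-3, e=sp−y=-3; I=-3, D=e−e_prev=-3; u=3/4·(-3)+1/2·(-3)+1/4·(-3)=-4.5; next y=-3/5·0+1/2·(-4.5)=-2.25
n=1: y=-2.25, sp=-3, e=sp−y=-0.75; I=-3.75, D=e−e_prev=2.25; u=3/4·(-0.75)+1/2·(-3.75)+1/4·2.25=-1.875; next y=-3/5·(-2.25)+1/2·(-1.875)=0.4125
n=2: y=0.4125, sp=-3, e=sp−y=-3.4125; I=-7.1625, D=e−e_prev=-2.6625; u=3/4·(-3.4125)+1/2·(-7.1625)+1/4·(-2.6625)=-6.80625; next y=-3/5·0.4125+1/2·(-6.80625)=-3.650625
n=3: y=-3.650625, sp=-3, e=sp−y=0.650625; I=-6.511875, D=e−e_prev=4.063125; u=3/4·0.650625+1/2·(-6.511875)+1/4·4.063125≈-1.752188; next y=-3/5·(-3.650625)+1/2·(-1.752188)≈1.314281
n=4: y≈1.314281, sp=-2, e=sp−y≈-3.314281; I≈-9.826156, D=e−e_prev≈-3.964906; u=3/4·(-3.314281)+1/2·(-9.826156)+1/4·(-3.964906)≈-8.390016; next y=-3/5·1.314281+1/2·(-8.390016)≈-4.983577
n=5: y≈-4.983577, sp=-2, e=sp−y≈2.983577; I≈-6.842580, D=e−e_prev≈6.297858; u=3/4·2.983577+1/2·(-6.842580)+1/4·6.297858≈0.390857; next y=-3/5·(-4.983577)+1/2·0.390857≈3.185574
n=6: y≈3.185574, sp=-2, e=sp−y≈-5.185574; I≈-12.028154, D=e−e_prev≈-8.169151; u=3/4·(-5.185574)+1/2·(-12.028154)+1/4·(-8.169151)≈-11.945546; next y=-3/5·3.185574+1/2·(-11.945546)≈-7.884118
n=7: y≈-7.884118, sp=-2, e=sp−y≈5.884118; I≈-6.144037, D=e−e_prev≈11.069692; u=3/4·5.884118+1/2·(-6.144037)+1/4·11.069692≈4.108493; next y=-3/5·(-7.884118)+1/2·4.108493≈6.784717
n=8: y≈6.784717, sp=-2, e=sp−y≈-8.784717; I≈-14.928754, D=e−e_prev≈-14.668834; u=3/4·(-8.784717)+1/2·(-14.928754)+1/4·(-14.668834)≈-17.720123; next y=-3/5·6.784717+1/2·(-17.720123)≈-12.930892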